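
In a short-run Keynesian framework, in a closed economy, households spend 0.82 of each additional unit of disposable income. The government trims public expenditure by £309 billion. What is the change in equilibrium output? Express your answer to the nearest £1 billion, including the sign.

−£1,717 billion

Spending multiplier = 1/(1 − MPC) = 1/(1 − 0.82) = 1/0.18 ≈ 5.556.
ΔY = k × ΔG = (−£309 billion) / 0.18 ≈ −£1,717 billion.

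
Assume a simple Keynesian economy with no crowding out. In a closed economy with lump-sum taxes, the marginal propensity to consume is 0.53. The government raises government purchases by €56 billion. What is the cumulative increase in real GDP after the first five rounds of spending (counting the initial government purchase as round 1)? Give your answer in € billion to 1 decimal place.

Round 1 adds ΔG = €56 billion; each later round is MPC = 0.53 times the previous.
After 5 rounds: 56 + 29.68 + 15.7304 + 8.337112 + 4.41866936 = ΔG·(1 − c^5)/(1 − c) = 56 × (1 − 0.0418195493)/0.47 ≈ €114.2 billion.

€114.2 billion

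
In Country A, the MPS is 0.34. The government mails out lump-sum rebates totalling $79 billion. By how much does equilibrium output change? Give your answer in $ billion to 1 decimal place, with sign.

MPC = 1 − MPS = 1 − 0.34 = 0.66.
A lump-sum tax change of −$79 billion shifts disposable income by +$79 billion; first-round consumption changes by −c × ΔT = −0.66 × (−$79 billion) = +$52.14 billion.
Expenditure multiplier = 1/(1 − MPC) = 1/(1 − 0.66) = 1/0.34 ≈ 2.941.
The tax multiplier is −c × k ≈ −1.941, so ΔY = k × (−c·ΔT) = (+$52.14 billion) / 0.34 ≈ +$153.4 billion.

+$153.4 billion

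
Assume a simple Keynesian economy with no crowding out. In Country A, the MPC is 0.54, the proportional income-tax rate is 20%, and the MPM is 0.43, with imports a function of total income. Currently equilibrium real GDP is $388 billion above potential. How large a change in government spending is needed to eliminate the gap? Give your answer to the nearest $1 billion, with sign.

Spending multiplier = 1/(1 − c(1−t) + m) = 1/(1 − 0.54×0.8 + 0.43) = 1/0.998 ≈ 1.002.
Need ΔY = −$388 billion, so ΔG = ΔY/k = (−$388 billion) × 0.998 ≈ −$387 billion.
The government should cut government spending by $387 billion.

−$387 billion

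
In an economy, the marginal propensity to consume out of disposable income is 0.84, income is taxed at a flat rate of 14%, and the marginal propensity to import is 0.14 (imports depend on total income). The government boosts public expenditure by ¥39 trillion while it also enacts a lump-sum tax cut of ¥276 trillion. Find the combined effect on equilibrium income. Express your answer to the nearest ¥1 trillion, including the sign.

+¥649 trillion

Expenditure multiplier = 1/(1 − c(1−t) + m) = 1/(1 − 0.84×0.86 + 0.14) = 1/0.4176 ≈ 2.395.
ΔG contributes k·ΔG = (+¥39 trillion) / 0.4176 ≈ +¥93.4 trillion.
ΔT of −¥276 trillion changes first-round spending by −c·ΔT = +¥231.84 trillion, contributing k·(−c·ΔT) = (+¥231.84 trillion) / 0.4176 ≈ +¥555.2 trillion.
Net ΔY = k(ΔG − c·ΔT) = (+¥270.84 trillion) / 0.4176 ≈ +¥649 trillion.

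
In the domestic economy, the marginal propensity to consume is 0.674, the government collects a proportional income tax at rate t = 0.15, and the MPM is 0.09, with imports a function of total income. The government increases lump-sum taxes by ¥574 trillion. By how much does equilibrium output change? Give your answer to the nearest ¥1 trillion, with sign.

A lump-sum tax change of +¥574 trillion shifts disposable income by −¥574 trillion; first-round consumption changes by −c × ΔT = −0.674 × (+¥574 trillion) = −¥386.876 trillion.
Expenditure multiplier = 1/(1 − c(1−t) + m) = 1/(1 − 0.674×0.85 + 0.09) = 1/0.5171 ≈ 1.934.
The tax multiplier is −c × k ≈ −1.303, so ΔY = k × (−c·ΔT) = (−¥386.876 trillion) / 0.5171 ≈ −¥748 trillion.

−¥748 trillion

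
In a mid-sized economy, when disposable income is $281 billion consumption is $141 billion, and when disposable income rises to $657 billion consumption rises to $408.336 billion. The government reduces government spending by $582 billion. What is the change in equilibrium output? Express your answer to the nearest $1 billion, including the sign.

MPC = ΔC/ΔYd = (408.336 − 141)/(657 − 281) = 267.336/376 = 0.711.
Expenditure multiplier = 1/(1 − MPC) = 1/(1 − 0.711) = 1/0.289 ≈ 3.46.
ΔY = k × ΔG = (−$582 billion) / 0.289 ≈ −$2,014 billion.

−$2,014 billion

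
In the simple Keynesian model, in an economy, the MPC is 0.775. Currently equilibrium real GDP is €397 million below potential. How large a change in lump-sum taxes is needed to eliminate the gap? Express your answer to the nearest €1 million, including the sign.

Spending multiplier = 1/(1 − MPC) = 1/(1 − 0.775) = 1/0.225 ≈ 4.444.
Tax multiplier = −c·k = −0.775/0.225 ≈ −3.444. Need ΔY = +€397 million, so ΔT = ΔY/(−c·k) = −(+€397 million) × 0.225 / 0.775 ≈ −€115 million.
The government should cut lump-sum taxes by €115 million.

−€115 million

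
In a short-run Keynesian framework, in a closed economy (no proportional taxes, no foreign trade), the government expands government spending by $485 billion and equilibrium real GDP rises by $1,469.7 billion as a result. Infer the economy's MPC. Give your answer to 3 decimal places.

Implied spending multiplier k = ΔY/ΔG = 1,469.7/485 ≈ 3.0303.
Since k = 1/(1 − MPC), MPC = 1 − 1/k = 1 − ΔG/ΔY = 1 − 485/1,469.7 ≈ 0.670.

0.670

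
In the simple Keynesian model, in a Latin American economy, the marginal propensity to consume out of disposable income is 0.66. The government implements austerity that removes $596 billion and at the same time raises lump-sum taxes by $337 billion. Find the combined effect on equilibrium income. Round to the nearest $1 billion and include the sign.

Expenditure multiplier = 1/(1 − MPC) = 1/(1 − 0.66) = 1/0.34 ≈ 2.941.
ΔG contributes k·ΔG = (−$596 billion) / 0.34 ≈ −$1,752.9 billion.
ΔT of +$337 billion changes first-round spending by −c·ΔT = −$222.42 billion, contributing k·(−c·ΔT) = (−$222.42 billion) / 0.34 ≈ −$654.2 billion.
Net ΔY = k(ΔG − c·ΔT) = (−$818.42 billion) / 0.34 ≈ −$2,407 billion.

−$2,407 billion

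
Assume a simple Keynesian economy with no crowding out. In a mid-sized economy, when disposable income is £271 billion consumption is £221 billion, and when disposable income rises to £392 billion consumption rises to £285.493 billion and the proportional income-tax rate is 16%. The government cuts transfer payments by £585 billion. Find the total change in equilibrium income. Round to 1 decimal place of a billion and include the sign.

−£564.6 billion

MPC = ΔC/ΔYd = (285.493 − 221)/(392 − 271) = 64.493/121 = 0.533.
The transfer change shifts disposable income by −£585 billion, so first-round consumption changes by c·ΔTR = 0.533 × (−£585 billion) = −£311.805 billion.
Expenditure multiplier = 1/(1 − c(1−t)) = 1/(1 − 0.533×0.84) = 1/0.55228 ≈ 1.811.
The transfer multiplier is c × k ≈ 0.965, so ΔY = k × (c·ΔTR) = (−£311.805 billion) / 0.55228 ≈ −£564.6 billion.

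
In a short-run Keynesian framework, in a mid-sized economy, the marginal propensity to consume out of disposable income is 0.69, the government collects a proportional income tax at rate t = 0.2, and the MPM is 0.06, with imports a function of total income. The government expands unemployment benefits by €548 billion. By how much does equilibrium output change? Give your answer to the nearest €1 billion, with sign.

+€744 billion

The transfer change shifts disposable income by +€548 billion, so first-round consumption changes by c·ΔTR = 0.69 × (+€548 billion) = +€378.12 billion.
Expenditure multiplier = 1/(1 − c(1−t) + m) = 1/(1 − 0.69×0.8 + 0.06) = 1/0.508 ≈ 1.969.
The transfer multiplier is c × k ≈ 1.358, so ΔY = k × (c·ΔTR) = (+€378.12 billion) / 0.508 ≈ +€744 billion.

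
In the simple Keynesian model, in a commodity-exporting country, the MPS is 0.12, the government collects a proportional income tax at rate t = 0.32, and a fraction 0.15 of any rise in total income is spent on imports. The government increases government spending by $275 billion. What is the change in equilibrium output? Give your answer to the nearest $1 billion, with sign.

MPC = 1 − MPS = 1 − 0.12 = 0.88.
Expenditure multiplier = 1/(1 − c(1−t) + m) = 1/(1 − 0.88×0.68 + 0.15) = 1/0.5516 ≈ 1.813.
ΔY = k × ΔG = (+$275 billion) / 0.5516 ≈ +$499 billion.

+$499 billion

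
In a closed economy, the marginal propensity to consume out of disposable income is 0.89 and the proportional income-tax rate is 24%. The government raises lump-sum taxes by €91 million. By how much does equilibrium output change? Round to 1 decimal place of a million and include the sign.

−€250.3 million

A lump-sum tax change of +€91 million shifts disposable income by −€91 million; first-round consumption changes by −c × ΔT = −0.89 × (+€91 million) = −€80.99 million.
Expenditure multiplier = 1/(1 − c(1−t)) = 1/(1 − 0.89×0.76) = 1/0.3236 ≈ 3.09.
The tax multiplier is −c × k ≈ −2.75, so ΔY = k × (−c·ΔT) = (−€80.99 million) / 0.3236 ≈ −€250.3 million.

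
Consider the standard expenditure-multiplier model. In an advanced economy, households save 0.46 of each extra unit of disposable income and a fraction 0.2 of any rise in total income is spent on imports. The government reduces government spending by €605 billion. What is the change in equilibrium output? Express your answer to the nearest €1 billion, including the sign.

−€917 billion

MPC = 1 − MPS = 1 − 0.46 = 0.54.
Spending multiplier = 1/(1 − c + m) = 1/(1 − 0.54 + 0.2) = 1/0.66 ≈ 1.515.
ΔY = k × ΔG = (−€605 billion) / 0.66 ≈ −€917 billion.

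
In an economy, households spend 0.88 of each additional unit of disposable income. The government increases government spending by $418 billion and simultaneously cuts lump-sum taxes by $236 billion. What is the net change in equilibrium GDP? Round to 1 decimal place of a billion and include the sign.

Expenditure multiplier = 1/(1 − MPC) = 1/(1 − 0.88) = 1/0.12 ≈ 8.333.
ΔG contributes k·ΔG = (+$418 billion) / 0.12 ≈ +$3,483.3 billion.
ΔT of −$236 billion changes first-round spending by −c·ΔT = +$207.68 billion, contributing k·(−c·ΔT) = (+$207.68 billion) / 0.12 ≈ +$1,730.7 billion.
Net ΔY = k(ΔG − c·ΔT) = (+$625.68 billion) / 0.12 = +$5,214 billion.

+$5,214.0 billion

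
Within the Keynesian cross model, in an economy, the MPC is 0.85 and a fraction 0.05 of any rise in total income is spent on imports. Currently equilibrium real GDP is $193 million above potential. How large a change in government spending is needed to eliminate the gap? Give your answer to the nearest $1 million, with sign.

−$39 million

Spending multiplier = 1/(1 − c + m) = 1/(1 − 0.85 + 0.05) = 1/0.2 = 5.
Need ΔY = −$193 million, so ΔG = ΔY/k = (−$193 million) × 0.2 ≈ −$39 million.
The government should cut government spending by $39 million.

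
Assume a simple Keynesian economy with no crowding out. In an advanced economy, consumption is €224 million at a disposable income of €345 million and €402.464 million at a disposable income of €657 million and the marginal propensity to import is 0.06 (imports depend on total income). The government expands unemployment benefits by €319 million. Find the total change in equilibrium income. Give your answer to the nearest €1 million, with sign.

+€374 million

MPC = ΔC/ΔYd = (402.464 − 224)/(657 − 345) = 178.464/312 = 0.572.
The transfer change shifts disposable income by +€319 million, so first-round consumption changes by c·ΔTR = 0.572 × (+€319 million) = +€182.468 million.
Expenditure multiplier = 1/(1 − c + m) = 1/(1 − 0.572 + 0.06) = 1/0.488 ≈ 2.049.
The transfer multiplier is c × k ≈ 1.172, so ΔY = k × (c·ΔTR) = (+€182.468 million) / 0.488 ≈ +€374 million.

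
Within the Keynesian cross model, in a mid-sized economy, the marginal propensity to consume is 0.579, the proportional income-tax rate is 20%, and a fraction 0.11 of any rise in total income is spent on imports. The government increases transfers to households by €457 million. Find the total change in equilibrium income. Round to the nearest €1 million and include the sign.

+€409 million

The transfer change shifts disposable income by +€457 million, so first-round consumption changes by c·ΔTR = 0.579 × (+€457 million) = +€264.603 million.
Expenditure multiplier = 1/(1 − c(1−t) + m) = 1/(1 − 0.579×0.8 + 0.11) = 1/0.6468 ≈ 1.546.
The transfer multiplier is c × k ≈ 0.895, so ΔY = k × (c·ΔTR) = (+€264.603 million) / 0.6468 ≈ +€409 million.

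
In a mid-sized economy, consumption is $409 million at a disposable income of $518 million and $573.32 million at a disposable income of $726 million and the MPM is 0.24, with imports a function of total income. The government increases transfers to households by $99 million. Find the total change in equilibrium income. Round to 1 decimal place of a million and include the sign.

+$173.8 million

MPC = ΔC/ΔYd = (573.32 − 409)/(726 − 518) = 164.32/208 = 0.79.
The transfer change shifts disposable income by +$99 million, so first-round consumption changes by c·ΔTR = 0.79 × (+$99 million) = +$78.21 million.
Expenditure multiplier = 1/(1 − c + m) = 1/(1 − 0.79 + 0.24) = 1/0.45 ≈ 2.222.
The transfer multiplier is c × k ≈ 1.756, so ΔY = k × (c·ΔTR) = (+$78.21 million) / 0.45 = +$173.8 million.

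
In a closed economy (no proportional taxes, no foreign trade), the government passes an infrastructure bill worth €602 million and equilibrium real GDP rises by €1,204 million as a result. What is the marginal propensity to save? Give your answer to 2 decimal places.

0.50

Implied spending multiplier k = ΔY/ΔG = 1,204/602 = 2.
Since k = 1/(1 − MPC), MPC = 1 − 1/k = 1 − ΔG/ΔY = 1 − 602/1,204 = 0.50.
MPS = 1 − MPC = 0.50.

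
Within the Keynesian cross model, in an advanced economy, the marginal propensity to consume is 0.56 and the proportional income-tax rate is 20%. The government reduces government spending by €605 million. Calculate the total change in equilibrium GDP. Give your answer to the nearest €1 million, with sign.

Government-spending multiplier = 1/(1 − c(1−t)) = 1/(1 − 0.56×0.8) = 1/0.552 ≈ 1.812.
ΔY = k × ΔG = (−€605 million) / 0.552 ≈ −€1,096 million.

−€1,096 million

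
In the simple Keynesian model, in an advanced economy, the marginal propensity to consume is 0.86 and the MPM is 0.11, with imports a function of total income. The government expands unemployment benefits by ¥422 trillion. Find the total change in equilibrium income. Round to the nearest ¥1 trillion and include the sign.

+¥1,452 trillion

The transfer change shifts disposable income by +¥422 trillion, so first-round consumption changes by c·ΔTR = 0.86 × (+¥422 trillion) = +¥362.92 trillion.
Expenditure multiplier = 1/(1 − c + m) = 1/(1 − 0.86 + 0.11) = 1/0.25 = 4.
The transfer multiplier is c × k = 3.44, so ΔY = k × (c·ΔTR) = (+¥362.92 trillion) / 0.25 ≈ +¥1,452 trillion.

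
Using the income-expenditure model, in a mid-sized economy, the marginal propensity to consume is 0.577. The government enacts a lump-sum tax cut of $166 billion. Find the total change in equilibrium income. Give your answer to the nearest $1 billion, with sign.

+$226 billion

A lump-sum tax change of −$166 billion shifts disposable income by +$166 billion; first-round consumption changes by −c × ΔT = −0.577 × (−$166 billion) = +$95.782 billion.
Expenditure multiplier = 1/(1 − MPC) = 1/(1 − 0.577) = 1/0.423 ≈ 2.364.
The tax multiplier is −c × k ≈ −1.364, so ΔY = k × (−c·ΔT) = (+$95.782 billion) / 0.423 ≈ +$226 billion.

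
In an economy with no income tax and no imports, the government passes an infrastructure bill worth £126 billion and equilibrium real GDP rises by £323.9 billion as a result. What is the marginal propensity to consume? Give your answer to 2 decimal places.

0.61

Implied spending multiplier k = ΔY/ΔG = 323.9/126 ≈ 2.5706.
Since k = 1/(1 − MPC), MPC = 1 − 1/k = 1 − ΔG/ΔY = 1 − 126/323.9 ≈ 0.61.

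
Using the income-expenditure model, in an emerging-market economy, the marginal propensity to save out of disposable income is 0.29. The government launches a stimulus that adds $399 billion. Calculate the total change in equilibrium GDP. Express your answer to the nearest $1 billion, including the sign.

+$1,376 billion

MPC = 1 − MPS = 1 − 0.29 = 0.71.
Spending multiplier = 1/(1 − MPC) = 1/(1 − 0.71) = 1/0.29 ≈ 3.448.
ΔY = k × ΔG = (+$399 billion) / 0.29 ≈ +$1,376 billion.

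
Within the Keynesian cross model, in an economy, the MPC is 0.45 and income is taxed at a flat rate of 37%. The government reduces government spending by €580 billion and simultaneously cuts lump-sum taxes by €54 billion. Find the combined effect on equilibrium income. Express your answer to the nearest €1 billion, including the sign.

−€776 billion

Expenditure multiplier = 1/(1 − c(1−t)) = 1/(1 − 0.45×0.63) = 1/0.7165 ≈ 1.396.
ΔG contributes k·ΔG = (−€580 billion) / 0.7165 ≈ −€809.5 billion.
ΔT of −€54 billion changes first-round spending by −c·ΔT = +€24.3 billion, contributing k·(−c·ΔT) = (+€24.3 billion) / 0.7165 ≈ +€33.9 billion.
Net ΔY = k(ΔG − c·ΔT) = (−€555.7 billion) / 0.7165 ≈ −€776 billion.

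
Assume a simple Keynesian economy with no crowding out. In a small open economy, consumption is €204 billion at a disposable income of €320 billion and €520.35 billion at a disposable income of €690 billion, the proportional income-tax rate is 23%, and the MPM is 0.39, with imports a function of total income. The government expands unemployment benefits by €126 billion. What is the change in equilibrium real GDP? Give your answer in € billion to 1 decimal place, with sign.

MPC = ΔC/ΔYd = (520.35 − 204)/(690 − 320) = 316.35/370 = 0.855.
The transfer change shifts disposable income by +€126 billion, so first-round consumption changes by c·ΔTR = 0.855 × (+€126 billion) = +€107.73 billion.
Expenditure multiplier = 1/(1 − c(1−t) + m) = 1/(1 − 0.855×0.77 + 0.39) = 1/0.73165 ≈ 1.367.
The transfer multiplier is c × k ≈ 1.169, so ΔY = k × (c·ΔTR) = (+€107.73 billion) / 0.73165 ≈ +€147.2 billion.

+€147.2 billion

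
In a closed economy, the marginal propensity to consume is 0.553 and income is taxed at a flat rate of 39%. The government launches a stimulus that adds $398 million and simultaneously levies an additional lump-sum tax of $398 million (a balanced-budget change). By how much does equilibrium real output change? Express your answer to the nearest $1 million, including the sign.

Expenditure multiplier = 1/(1 − c(1−t)) = 1/(1 − 0.553×0.61) = 1/0.66267 ≈ 1.509.
ΔG contributes k·ΔG = (+$398 million) / 0.66267 ≈ +$600.6 million.
ΔT of +$398 million changes first-round spending by −c·ΔT = −$220.094 million, contributing k·(−c·ΔT) = (−$220.094 million) / 0.66267 ≈ −$332.1 million.
Net ΔY = k(ΔG − c·ΔT) = (+$177.906 million) / 0.66267 ≈ +$268 million.

+$268 million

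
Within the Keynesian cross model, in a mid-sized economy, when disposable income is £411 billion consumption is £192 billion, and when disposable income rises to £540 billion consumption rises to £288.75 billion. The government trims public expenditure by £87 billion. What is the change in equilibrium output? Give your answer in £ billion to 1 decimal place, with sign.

−£348.0 billion

MPC = ΔC/ΔYd = (288.75 − 192)/(540 − 411) = 96.75/129 = 0.75.
Government-spending multiplier = 1/(1 − MPC) = 1/(1 − 0.75) = 1/0.25 = 4.
ΔY = k × ΔG = (−£87 billion) / 0.25 = −£348 billion.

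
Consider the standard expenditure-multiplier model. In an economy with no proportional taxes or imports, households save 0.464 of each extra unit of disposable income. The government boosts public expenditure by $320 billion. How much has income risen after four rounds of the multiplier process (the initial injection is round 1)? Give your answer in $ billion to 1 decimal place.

$632.7 billion

MPC = 1 − MPS = 1 − 0.464 = 0.536.
Round 1 adds ΔG = $320 billion; each later round is MPC = 0.536 times the previous.
After 4 rounds: 320 + 171.52 + 91.93472 + 49.27700992 = ΔG·(1 − c^4)/(1 − c) = 320 × (1 − 0.082538991616)/0.464 ≈ $632.7 billion.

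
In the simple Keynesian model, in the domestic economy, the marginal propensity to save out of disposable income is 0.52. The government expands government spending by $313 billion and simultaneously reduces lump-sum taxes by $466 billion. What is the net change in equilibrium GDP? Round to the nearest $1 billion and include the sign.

MPC = 1 − MPS = 1 − 0.52 = 0.48.
Expenditure multiplier = 1/(1 − MPC) = 1/(1 − 0.48) = 1/0.52 ≈ 1.923.
ΔG contributes k·ΔG = (+$313 billion) / 0.52 ≈ +$601.9 billion.
ΔT of −$466 billion changes first-round spending by −c·ΔT = +$223.68 billion, contributing k·(−c·ΔT) = (+$223.68 billion) / 0.52 ≈ +$430.2 billion.
Net ΔY = k(ΔG − c·ΔT) = (+$536.68 billion) / 0.52 ≈ +$1,032 billion.

+$1,032 billion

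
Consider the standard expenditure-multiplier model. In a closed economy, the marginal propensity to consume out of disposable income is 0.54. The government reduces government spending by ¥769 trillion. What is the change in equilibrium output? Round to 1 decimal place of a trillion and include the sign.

−¥1,671.7 trillion

Spending multiplier = 1/(1 − MPC) = 1/(1 − 0.54) = 1/0.46 ≈ 2.174.
ΔY = k × ΔG = (−¥769 trillion) / 0.46 ≈ −¥1,671.7 trillion.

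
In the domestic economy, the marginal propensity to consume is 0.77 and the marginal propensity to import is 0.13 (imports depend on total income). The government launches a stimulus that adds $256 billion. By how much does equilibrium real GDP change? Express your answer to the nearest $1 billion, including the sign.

+$711 billion

Government-spending multiplier = 1/(1 − c + m) = 1/(1 − 0.77 + 0.13) = 1/0.36 ≈ 2.778.
ΔY = k × ΔG = (+$256 billion) / 0.36 ≈ +$711 billion.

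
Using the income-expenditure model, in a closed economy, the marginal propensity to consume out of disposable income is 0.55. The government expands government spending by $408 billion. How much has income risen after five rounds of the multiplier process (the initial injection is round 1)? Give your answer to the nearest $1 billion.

Round 1 adds ΔG = $408 billion; each later round is MPC = 0.55 times the previous.
After 5 rounds: 408 + 224.4 + 123.42 + 67.881 + 37.33455 = ΔG·(1 − c^5)/(1 − c) = 408 × (1 − 0.0503284375)/0.45 ≈ $861 billion.

$861 billion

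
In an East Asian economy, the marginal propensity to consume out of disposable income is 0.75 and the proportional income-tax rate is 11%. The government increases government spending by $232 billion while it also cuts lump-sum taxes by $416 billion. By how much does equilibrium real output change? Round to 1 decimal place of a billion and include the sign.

Expenditure multiplier = 1/(1 − c(1−t)) = 1/(1 − 0.75×0.89) = 1/0.3325 ≈ 3.008.
ΔG contributes k·ΔG = (+$232 billion) / 0.3325 ≈ +$697.7 billion.
ΔT of −$416 billion changes first-round spending by −c·ΔT = +$312 billion, contributing k·(−c·ΔT) = (+$312 billion) / 0.3325 ≈ +$938.3 billion.
Net ΔY = k(ΔG − c·ΔT) = (+$544 billion) / 0.3325 ≈ +$1,636.1 billion.

+$1,636.1 billion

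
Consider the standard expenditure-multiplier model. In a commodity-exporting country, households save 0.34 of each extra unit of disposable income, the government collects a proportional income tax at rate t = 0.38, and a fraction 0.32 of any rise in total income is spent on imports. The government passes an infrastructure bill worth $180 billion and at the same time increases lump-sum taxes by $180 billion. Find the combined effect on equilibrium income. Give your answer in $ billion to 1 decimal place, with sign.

MPC = 1 − MPS = 1 − 0.34 = 0.66.
Expenditure multiplier = 1/(1 − c(1−t) + m) = 1/(1 − 0.66×0.62 + 0.32) = 1/0.9108 ≈ 1.098.
ΔG contributes k·ΔG = (+$180 billion) / 0.9108 ≈ +$197.6 billion.
ΔT of +$180 billion changes first-round spending by −c·ΔT = −$118.8 billion, contributing k·(−c·ΔT) = (−$118.8 billion) / 0.9108 ≈ −$130.4 billion.
Net ΔY = k(ΔG − c·ΔT) = (+$61.2 billion) / 0.9108 ≈ +$67.2 billion.

+$67.2 billion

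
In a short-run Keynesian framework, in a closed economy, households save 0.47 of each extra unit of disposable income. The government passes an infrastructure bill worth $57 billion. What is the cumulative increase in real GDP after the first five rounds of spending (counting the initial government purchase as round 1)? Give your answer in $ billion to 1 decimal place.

MPC = 1 − MPS = 1 − 0.47 = 0.53.
Round 1 adds ΔG = $57 billion; each later round is MPC = 0.53 times the previous.
After 5 rounds: 57 + 30.21 + 16.0113 + 8.485989 + 4.49757417 = ΔG·(1 − c^5)/(1 − c) = 57 × (1 − 0.0418195493)/0.47 ≈ $116.2 billion.

$116.2 billion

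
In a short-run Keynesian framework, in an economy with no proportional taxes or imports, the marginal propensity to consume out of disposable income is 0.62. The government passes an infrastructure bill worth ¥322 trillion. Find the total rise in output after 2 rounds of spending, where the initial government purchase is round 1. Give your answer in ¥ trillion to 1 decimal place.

Round 1 adds ΔG = ¥322 trillion; each later round is MPC = 0.62 times the previous.
After 2 rounds: 322 + 199.64 = ΔG·(1 − c^2)/(1 − c) = 322 × (1 − 0.3844)/0.38 ≈ ¥521.6 trillion.

¥521.6 trillion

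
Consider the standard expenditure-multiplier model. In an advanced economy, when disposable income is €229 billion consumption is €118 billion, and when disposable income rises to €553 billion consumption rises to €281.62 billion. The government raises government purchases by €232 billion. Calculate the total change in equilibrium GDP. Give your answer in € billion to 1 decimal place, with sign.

+€468.7 billion

MPC = ΔC/ΔYd = (281.62 − 118)/(553 − 229) = 163.62/324 = 0.505.
Spending multiplier = 1/(1 − MPC) = 1/(1 − 0.505) = 1/0.495 ≈ 2.02.
ΔY = k × ΔG = (+€232 billion) / 0.495 ≈ +€468.7 billion.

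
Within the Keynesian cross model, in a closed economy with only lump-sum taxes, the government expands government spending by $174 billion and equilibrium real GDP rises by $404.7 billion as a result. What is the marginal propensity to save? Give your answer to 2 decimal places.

0.43

Implied spending multiplier k = ΔY/ΔG = 404.7/174 ≈ 2.3259.
Since k = 1/(1 − MPC), MPC = 1 − 1/k = 1 − ΔG/ΔY = 1 − 174/404.7 ≈ 0.57.
MPS = 1 − MPC = 0.43.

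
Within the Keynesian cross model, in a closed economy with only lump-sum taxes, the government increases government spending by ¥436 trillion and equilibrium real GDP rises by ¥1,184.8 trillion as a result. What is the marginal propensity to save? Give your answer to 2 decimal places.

Implied spending multiplier k = ΔY/ΔG = 1,184.8/436 ≈ 2.7174.
Since k = 1/(1 − MPC), MPC = 1 − 1/k = 1 − ΔG/ΔY = 1 − 436/1,184.8 ≈ 0.63.
MPS = 1 − MPC = 0.37.

0.37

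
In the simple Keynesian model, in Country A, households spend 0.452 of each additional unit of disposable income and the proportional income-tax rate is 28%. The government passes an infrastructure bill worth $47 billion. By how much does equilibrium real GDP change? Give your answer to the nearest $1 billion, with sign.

Spending multiplier = 1/(1 − c(1−t)) = 1/(1 − 0.452×0.72) = 1/0.67456 ≈ 1.482.
ΔY = k × ΔG = (+$47 billion) / 0.67456 ≈ +$70 billion.

+$70 billion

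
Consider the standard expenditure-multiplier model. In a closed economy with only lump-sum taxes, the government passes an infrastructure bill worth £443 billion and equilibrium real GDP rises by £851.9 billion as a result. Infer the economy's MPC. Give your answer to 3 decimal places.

Implied spending multiplier k = ΔY/ΔG = 851.9/443 ≈ 1.923.
Since k = 1/(1 − MPC), MPC = 1 − 1/k = 1 − ΔG/ΔY = 1 − 443/851.9 ≈ 0.480.

0.480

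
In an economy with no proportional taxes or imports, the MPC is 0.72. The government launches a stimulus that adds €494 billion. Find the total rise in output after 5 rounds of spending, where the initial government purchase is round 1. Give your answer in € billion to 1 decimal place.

Round 1 adds ΔG = €494 billion; each later round is MPC = 0.72 times the previous.
After 5 rounds: 494 + 355.68 + 256.0896 + 184.384512 + 132.75684864 = ΔG·(1 − c^5)/(1 − c) = 494 × (1 − 0.1934917632)/0.28 ≈ €1,422.9 billion.

€1,422.9 billion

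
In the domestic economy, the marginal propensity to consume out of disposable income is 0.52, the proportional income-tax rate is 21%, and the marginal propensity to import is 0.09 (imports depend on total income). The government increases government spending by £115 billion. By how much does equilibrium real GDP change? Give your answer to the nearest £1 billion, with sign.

+£169 billion

Expenditure multiplier = 1/(1 − c(1−t) + m) = 1/(1 − 0.52×0.79 + 0.09) = 1/0.6792 ≈ 1.472.
ΔY = k × ΔG = (+£115 billion) / 0.6792 ≈ +£169 billion.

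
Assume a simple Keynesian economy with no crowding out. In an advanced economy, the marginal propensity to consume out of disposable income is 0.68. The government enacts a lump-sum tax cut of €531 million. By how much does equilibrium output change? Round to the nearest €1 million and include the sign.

+€1,128 million

A lump-sum tax change of −€531 million shifts disposable income by +€531 million; first-round consumption changes by −c × ΔT = −0.68 × (−€531 million) = +€361.08 million.
Expenditure multiplier = 1/(1 − MPC) = 1/(1 − 0.68) = 1/0.32 = 3.125.
The tax multiplier is −c × k = −2.125, so ΔY = k × (−c·ΔT) = (+€361.08 million) / 0.32 ≈ +€1,128 million.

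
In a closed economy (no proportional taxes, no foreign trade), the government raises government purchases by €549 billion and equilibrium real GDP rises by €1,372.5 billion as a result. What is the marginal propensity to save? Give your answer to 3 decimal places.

0.400

Implied spending multiplier k = ΔY/ΔG = 1,372.5/549 = 2.5.
Since k = 1/(1 − MPC), MPC = 1 − 1/k = 1 − ΔG/ΔY = 1 − 549/1,372.5 = 0.600.
MPS = 1 − MPC = 0.400.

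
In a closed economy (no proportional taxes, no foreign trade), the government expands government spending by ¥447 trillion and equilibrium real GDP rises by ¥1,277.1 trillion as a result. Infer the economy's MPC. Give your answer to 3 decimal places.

0.650

Implied spending multiplier k = ΔY/ΔG = 1,277.1/447 ≈ 2.857.
Since k = 1/(1 − MPC), MPC = 1 − 1/k = 1 − ΔG/ΔY = 1 − 447/1,277.1 ≈ 0.650.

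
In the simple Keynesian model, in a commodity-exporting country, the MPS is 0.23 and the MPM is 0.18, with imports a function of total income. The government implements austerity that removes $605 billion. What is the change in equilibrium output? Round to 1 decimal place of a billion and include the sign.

MPC = 1 − MPS = 1 − 0.23 = 0.77.
Spending multiplier = 1/(1 − c + m) = 1/(1 − 0.77 + 0.18) = 1/0.41 ≈ 2.439.
ΔY = k × ΔG = (−$605 billion) / 0.41 ≈ −$1,475.6 billion.

−$1,475.6 billion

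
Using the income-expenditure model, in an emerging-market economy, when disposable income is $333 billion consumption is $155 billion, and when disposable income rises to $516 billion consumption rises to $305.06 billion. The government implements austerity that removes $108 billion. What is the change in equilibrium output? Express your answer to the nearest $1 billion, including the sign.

MPC = ΔC/ΔYd = (305.06 − 155)/(516 − 333) = 150.06/183 = 0.82.
Spending multiplier = 1/(1 − MPC) = 1/(1 − 0.82) = 1/0.18 ≈ 5.556.
ΔY = k × ΔG = (−$108 billion) / 0.18 = −$600 billion.

−$600 billion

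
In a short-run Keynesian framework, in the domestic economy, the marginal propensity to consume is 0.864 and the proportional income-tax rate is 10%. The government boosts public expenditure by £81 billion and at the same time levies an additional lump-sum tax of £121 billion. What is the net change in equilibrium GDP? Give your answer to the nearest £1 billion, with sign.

−£106 billion

Expenditure multiplier = 1/(1 − c(1−t)) = 1/(1 − 0.864×0.9) = 1/0.2224 ≈ 4.496.
ΔG contributes k·ΔG = (+£81 billion) / 0.2224 ≈ +£364.2 billion.
ΔT of +£121 billion changes first-round spending by −c·ΔT = −£104.544 billion, contributing k·(−c·ΔT) = (−£104.544 billion) / 0.2224 ≈ −£470.1 billion.
Net ΔY = k(ΔG − c·ΔT) = (−£23.544 billion) / 0.2224 ≈ −£106 billion.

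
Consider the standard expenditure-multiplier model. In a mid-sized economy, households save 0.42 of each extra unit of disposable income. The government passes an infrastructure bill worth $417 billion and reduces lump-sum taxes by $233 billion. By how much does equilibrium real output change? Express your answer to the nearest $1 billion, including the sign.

MPC = 1 − MPS = 1 − 0.42 = 0.58.
Expenditure multiplier = 1/(1 − MPC) = 1/(1 − 0.58) = 1/0.42 ≈ 2.381.
ΔG contributes k·ΔG = (+$417 billion) / 0.42 ≈ +$992.9 billion.
ΔT of −$233 billion changes first-round spending by −c·ΔT = +$135.14 billion, contributing k·(−c·ΔT) = (+$135.14 billion) / 0.42 ≈ +$321.8 billion.
Net ΔY = k(ΔG − c·ΔT) = (+$552.14 billion) / 0.42 ≈ +$1,315 billion.

+$1,315 billion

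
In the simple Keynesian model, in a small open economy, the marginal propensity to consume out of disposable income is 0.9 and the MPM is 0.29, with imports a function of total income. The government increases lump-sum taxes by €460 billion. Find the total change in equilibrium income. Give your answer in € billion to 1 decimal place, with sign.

A lump-sum tax change of +€460 billion shifts disposable income by −€460 billion; first-round consumption changes by −c × ΔT = −0.9 × (+€460 billion) = −€414 billion.
Expenditure multiplier = 1/(1 − c + m) = 1/(1 − 0.9 + 0.29) = 1/0.39 ≈ 2.564.
The tax multiplier is −c × k ≈ −2.308, so ΔY = k × (−c·ΔT) = (−€414 billion) / 0.39 ≈ −€1,061.5 billion.

−€1,061.5 billion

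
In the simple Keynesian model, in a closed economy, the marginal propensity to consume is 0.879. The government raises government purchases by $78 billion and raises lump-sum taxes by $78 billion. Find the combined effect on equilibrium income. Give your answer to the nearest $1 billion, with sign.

Expenditure multiplier = 1/(1 − MPC) = 1/(1 − 0.879) = 1/0.121 ≈ 8.264.
ΔG contributes k·ΔG = (+$78 billion) / 0.121 ≈ +$644.6 billion.
ΔT of +$78 billion changes first-round spending by −c·ΔT = −$68.562 billion, contributing k·(−c·ΔT) = (−$68.562 billion) / 0.121 ≈ −$566.6 billion.
With ΔG = ΔT and no other leakages, the balanced-budget multiplier is 1, so ΔY = ΔG = +$78 billion.

+$78 billion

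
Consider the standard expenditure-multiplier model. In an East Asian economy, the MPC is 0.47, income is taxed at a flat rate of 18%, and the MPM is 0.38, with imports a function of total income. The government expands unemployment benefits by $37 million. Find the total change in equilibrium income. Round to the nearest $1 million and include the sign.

+$17 million

The transfer change shifts disposable income by +$37 million, so first-round consumption changes by c·ΔTR = 0.47 × (+$37 million) = +$17.39 million.
Expenditure multiplier = 1/(1 − c(1−t) + m) = 1/(1 − 0.47×0.82 + 0.38) = 1/0.9946 ≈ 1.005.
The transfer multiplier is c × k ≈ 0.473, so ΔY = k × (c·ΔTR) = (+$17.39 million) / 0.9946 ≈ +$17 million.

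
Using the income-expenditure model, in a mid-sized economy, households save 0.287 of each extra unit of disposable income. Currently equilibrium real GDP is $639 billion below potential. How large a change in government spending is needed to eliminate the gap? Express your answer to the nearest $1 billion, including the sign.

MPC = 1 − MPS = 1 − 0.287 = 0.713.
Spending multiplier = 1/(1 − MPC) = 1/(1 − 0.713) = 1/0.287 ≈ 3.484.
Need ΔY = +$639 billion, so ΔG = ΔY/k = (+$639 billion) × 0.287 ≈ +$183 billion.
The government should increase government spending by $183 billion.

+$183 billion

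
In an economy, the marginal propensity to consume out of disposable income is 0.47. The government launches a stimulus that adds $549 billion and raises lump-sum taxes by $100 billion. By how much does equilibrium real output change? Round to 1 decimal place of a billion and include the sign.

+$947.2 billion

Expenditure multiplier = 1/(1 − MPC) = 1/(1 − 0.47) = 1/0.53 ≈ 1.887.
ΔG contributes k·ΔG = (+$549 billion) / 0.53 ≈ +$1,035.8 billion.
ΔT of +$100 billion changes first-round spending by −c·ΔT = −$47 billion, contributing k·(−c·ΔT) = (−$47 billion) / 0.53 ≈ −$88.7 billion.
Net ΔY = k(ΔG − c·ΔT) = (+$502 billion) / 0.53 ≈ +$947.2 billion.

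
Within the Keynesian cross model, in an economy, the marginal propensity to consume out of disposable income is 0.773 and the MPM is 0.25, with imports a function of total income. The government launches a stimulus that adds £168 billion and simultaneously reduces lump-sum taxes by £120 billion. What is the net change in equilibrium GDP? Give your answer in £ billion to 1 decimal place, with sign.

+£546.7 billion

Expenditure multiplier = 1/(1 − c + m) = 1/(1 − 0.773 + 0.25) = 1/0.477 ≈ 2.096.
ΔG contributes k·ΔG = (+£168 billion) / 0.477 ≈ +£352.2 billion.
ΔT of −£120 billion changes first-round spending by −c·ΔT = +£92.76 billion, contributing k·(−c·ΔT) = (+£92.76 billion) / 0.477 ≈ +£194.5 billion.
Net ΔY = k(ΔG − c·ΔT) = (+£260.76 billion) / 0.477 ≈ +£546.7 billion.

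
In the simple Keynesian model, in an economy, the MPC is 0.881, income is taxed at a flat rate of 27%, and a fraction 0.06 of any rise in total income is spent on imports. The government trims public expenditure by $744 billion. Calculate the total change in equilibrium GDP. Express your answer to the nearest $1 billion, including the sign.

Expenditure multiplier = 1/(1 − c(1−t) + m) = 1/(1 − 0.881×0.73 + 0.06) = 1/0.41687 ≈ 2.399.
ΔY = k × ΔG = (−$744 billion) / 0.41687 ≈ −$1,785 billion.

−$1,785 billion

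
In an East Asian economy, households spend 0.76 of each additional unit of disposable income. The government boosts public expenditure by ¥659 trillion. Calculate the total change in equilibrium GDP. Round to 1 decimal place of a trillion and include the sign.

+¥2,745.8 trillion

Government-spending multiplier = 1/(1 − MPC) = 1/(1 − 0.76) = 1/0.24 ≈ 4.167.
ΔY = k × ΔG = (+¥659 trillion) / 0.24 ≈ +¥2,745.8 trillion.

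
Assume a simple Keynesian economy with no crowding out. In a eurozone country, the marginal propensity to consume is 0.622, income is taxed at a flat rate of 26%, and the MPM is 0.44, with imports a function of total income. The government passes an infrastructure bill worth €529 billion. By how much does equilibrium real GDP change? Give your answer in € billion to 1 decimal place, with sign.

+€540.0 billion

Government-spending multiplier = 1/(1 − c(1−t) + m) = 1/(1 − 0.622×0.74 + 0.44) = 1/0.97972 ≈ 1.021.
ΔY = k × ΔG = (+€529 billion) / 0.97972 ≈ +€540 billion.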